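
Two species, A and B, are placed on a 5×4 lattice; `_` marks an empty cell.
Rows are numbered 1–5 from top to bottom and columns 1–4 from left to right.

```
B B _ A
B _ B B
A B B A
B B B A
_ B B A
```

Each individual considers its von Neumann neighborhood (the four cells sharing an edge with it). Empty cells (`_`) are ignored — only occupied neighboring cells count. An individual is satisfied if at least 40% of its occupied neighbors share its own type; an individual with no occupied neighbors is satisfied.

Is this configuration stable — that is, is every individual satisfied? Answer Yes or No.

No

(1,1)B 2/2 satisfied
(1,2)B 1/1 satisfied
(1,4)A 0/1 not
(2,1)B 1/2 satisfied
(2,3)B 2/2 satisfied
(2,4)B 1/3 not
(3,1)A 0/3 not
(3,2)B 2/3 satisfied
(3,3)B 3/4 satisfied
(3,4)A 1/3 not
(4,1)B 1/2 satisfied
(4,2)B 4/4 satisfied
(4,3)B 3/4 satisfied
(4,4)A 2/3 satisfied
(5,2)B 2/2 satisfied
(5,3)B 2/3 satisfied
(5,4)A 1/2 satisfied
For instance (1,4) has only 0/1 same-type neighbors, below 2/5.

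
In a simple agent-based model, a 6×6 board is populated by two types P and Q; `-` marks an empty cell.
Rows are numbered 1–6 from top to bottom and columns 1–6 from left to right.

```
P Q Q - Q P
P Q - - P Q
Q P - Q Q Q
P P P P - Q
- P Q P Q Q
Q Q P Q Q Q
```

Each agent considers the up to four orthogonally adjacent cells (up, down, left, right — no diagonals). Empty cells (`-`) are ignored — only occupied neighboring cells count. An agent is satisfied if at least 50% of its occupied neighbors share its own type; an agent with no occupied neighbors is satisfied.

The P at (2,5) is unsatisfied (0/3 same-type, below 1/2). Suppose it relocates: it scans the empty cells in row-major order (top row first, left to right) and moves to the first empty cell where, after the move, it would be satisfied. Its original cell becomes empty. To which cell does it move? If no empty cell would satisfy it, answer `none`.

Vacating (2,5). Empty cells in order:
  (1,4): 0/2 same-type → still unsatisfied.
  (2,3): 0/2 same-type → still unsatisfied.
  (2,4): 0/1 same-type → still unsatisfied.
  (3,3): 2/3 same-type → satisfied — stop here.

(3,3)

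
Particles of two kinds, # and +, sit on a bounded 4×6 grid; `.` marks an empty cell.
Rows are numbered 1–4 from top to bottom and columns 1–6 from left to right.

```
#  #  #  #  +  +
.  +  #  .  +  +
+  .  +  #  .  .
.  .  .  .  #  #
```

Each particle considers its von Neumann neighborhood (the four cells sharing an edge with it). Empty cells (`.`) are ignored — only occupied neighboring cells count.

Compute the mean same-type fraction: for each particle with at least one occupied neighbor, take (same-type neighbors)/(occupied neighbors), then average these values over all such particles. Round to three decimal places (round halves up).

0.655

(1,1)# 1/1
(1,2)# 2/3
(1,3)# 3/3
(1,4)# 1/2
(1,5)+ 2/3
(1,6)+ 2/2
(2,2)+ 0/2
(2,3)# 1/3
(2,5)+ 2/2
(2,6)+ 2/2
(3,1)+ — no occupied neighbors
(3,3)+ 0/2
(3,4)# 0/1
(4,5)# 1/1
(4,6)# 1/1
Sum over 14 particles: 1/1 + 2/3 + 3/3 + 1/2 + 2/3 + 2/2 + 0/2 + 1/3 + 2/2 + 2/2 + 0/2 + 0/1 + 1/1 + 1/1 = 55/6; mean = 55/6 ÷ 14 = 55/84 = 0.654761… → 0.655.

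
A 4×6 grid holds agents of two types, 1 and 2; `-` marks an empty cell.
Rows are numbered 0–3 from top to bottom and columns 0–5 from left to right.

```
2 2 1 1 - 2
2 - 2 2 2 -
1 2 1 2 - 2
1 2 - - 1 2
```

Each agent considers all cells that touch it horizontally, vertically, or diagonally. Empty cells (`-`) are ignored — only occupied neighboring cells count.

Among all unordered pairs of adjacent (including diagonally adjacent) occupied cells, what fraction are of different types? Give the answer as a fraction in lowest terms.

Scan each occupied cell's neighbors to the right and below (and the two forward diagonals) so each pair is counted once.
Row 0: 2(0,0)–2(0,1)= 2(0,0)–2(1,0)= 2(0,1)–1(0,2)≠ 2(0,1)–2(1,2)= 2(0,1)–2(1,0)= 1(0,2)–1(0,3)= 1(0,2)–2(1,2)≠ 1(0,2)–2(1,3)≠ 1(0,3)–2(1,3)≠ 1(0,3)–2(1,4)≠ 1(0,3)–2(1,2)≠ 2(0,5)–2(1,4)=  → 6/12 unlike.
Row 1: 2(1,0)–1(2,0)≠ 2(1,0)–2(2,1)= 2(1,2)–2(1,3)= 2(1,2)–1(2,2)≠ 2(1,2)–2(2,3)= 2(1,2)–2(2,1)= 2(1,3)–2(1,4)= 2(1,3)–2(2,3)= 2(1,3)–1(2,2)≠ 2(1,4)–2(2,5)= 2(1,4)–2(2,3)=  → 3/11 unlike.
Row 2: 1(2,0)–2(2,1)≠ 1(2,0)–1(3,0)= 1(2,0)–2(3,1)≠ 2(2,1)–1(2,2)≠ 2(2,1)–2(3,1)= 2(2,1)–1(3,0)≠ 1(2,2)–2(2,3)≠ 1(2,2)–2(3,1)≠ 2(2,3)–1(3,4)≠ 2(2,5)–2(3,5)= 2(2,5)–1(3,4)≠  → 8/11 unlike.
Row 3: 1(3,0)–2(3,1)≠ 1(3,4)–2(3,5)≠  → 2/2 unlike.
Total adjacent occupied pairs: 36; unlike-type pairs: 19.
19/36 is already in lowest terms.

19/36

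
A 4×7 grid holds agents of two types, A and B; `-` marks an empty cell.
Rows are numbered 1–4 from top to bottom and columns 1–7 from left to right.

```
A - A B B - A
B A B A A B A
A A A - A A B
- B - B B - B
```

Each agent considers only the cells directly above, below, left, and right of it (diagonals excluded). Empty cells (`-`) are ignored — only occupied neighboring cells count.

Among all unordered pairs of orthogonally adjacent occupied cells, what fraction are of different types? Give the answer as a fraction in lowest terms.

17/27

Scan each occupied cell's neighbors to the right and below so each pair is counted once.
From row 1: 5 unlike of 7 pairs (running 5/7).
From row 2: 9 unlike of 12 pairs (running 14/19).
From row 3: 3 unlike of 7 pairs (running 17/26).
From row 4: 0 unlike of 1 pairs (running 17/27).
Total adjacent occupied pairs: 27; unlike-type pairs: 17.
17/27 is already in lowest terms.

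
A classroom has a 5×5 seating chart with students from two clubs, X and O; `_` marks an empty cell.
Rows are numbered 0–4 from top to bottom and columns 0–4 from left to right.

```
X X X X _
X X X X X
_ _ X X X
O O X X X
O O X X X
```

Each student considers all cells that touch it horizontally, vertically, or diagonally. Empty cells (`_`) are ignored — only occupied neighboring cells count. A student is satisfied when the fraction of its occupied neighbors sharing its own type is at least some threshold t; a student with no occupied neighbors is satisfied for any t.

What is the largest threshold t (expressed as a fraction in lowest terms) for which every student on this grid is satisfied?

Row 0: (0,0)X 3/3 · (0,1)X 5/5 · (0,2)X 5/5 · (0,3)X 4/4
Row 1: (1,0)X 3/3 · (1,1)X 6/6 · (1,2)X 7/7 · (1,3)X 7/7 · (1,4)X 4/4
Row 2: (2,2)X 6/7 · (2,3)X 8/8 · (2,4)X 5/5
Row 3: (3,0)O 3/3 · (3,1)O 3/6 · (3,2)X 5/7 · (3,3)X 8/8 · (3,4)X 5/5
Row 4: (4,0)O 3/3 · (4,1)O 3/5 · (4,2)X 3/5 · (4,3)X 5/5 · (4,4)X 3/3
The smallest same-type fraction is 3/6 at (3,1), which reduces to 1/2. Any threshold above that leaves this student unsatisfied.

1/2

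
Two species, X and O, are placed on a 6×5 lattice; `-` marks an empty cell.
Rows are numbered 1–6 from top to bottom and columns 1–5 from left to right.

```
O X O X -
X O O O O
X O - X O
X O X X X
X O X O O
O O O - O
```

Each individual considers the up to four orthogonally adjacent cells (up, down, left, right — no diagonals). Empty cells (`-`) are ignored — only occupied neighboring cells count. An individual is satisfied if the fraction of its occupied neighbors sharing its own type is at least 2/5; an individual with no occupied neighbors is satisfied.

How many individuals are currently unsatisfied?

11

Row 1: (1,1)O 0/2 not · (1,2)X 0/3 not · (1,3)O 1/3 not · (1,4)X 0/2 not
Row 2: (2,1)X 1/3 not · (2,2)O 2/4 satisfied · (2,3)O 3/3 satisfied · (2,4)O 2/4 satisfied · (2,5)O 2/2 satisfied
Row 3: (3,1)X 2/3 satisfied · (3,2)O 2/3 satisfied · (3,4)X 1/3 not · (3,5)O 1/3 not
Row 4: (4,1)X 2/3 satisfied · (4,2)O 2/4 satisfied · (4,3)X 2/3 satisfied · (4,4)X 3/4 satisfied · (4,5)X 1/3 not
Row 5: (5,1)X 1/3 not · (5,2)O 2/4 satisfied · (5,3)X 1/4 not · (5,4)O 1/3 not · (5,5)O 2/3 satisfied
Row 6: (6,1)O 1/2 satisfied · (6,2)O 3/3 satisfied · (6,3)O 1/2 satisfied · (6,5)O 1/1 satisfied
Unsatisfied: (1,1), (1,2), (1,3), (1,4), (2,1), (3,4), (3,5), (4,5), (5,1), (5,3), (5,4) — 11 in total.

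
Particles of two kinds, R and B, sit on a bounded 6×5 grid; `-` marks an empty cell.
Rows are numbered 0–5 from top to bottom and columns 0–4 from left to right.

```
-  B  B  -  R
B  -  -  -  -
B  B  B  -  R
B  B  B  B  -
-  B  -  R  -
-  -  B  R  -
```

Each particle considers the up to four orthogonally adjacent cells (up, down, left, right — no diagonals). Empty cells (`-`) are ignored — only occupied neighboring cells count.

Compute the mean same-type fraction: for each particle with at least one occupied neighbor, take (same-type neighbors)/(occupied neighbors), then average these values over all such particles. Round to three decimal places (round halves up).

0.821

Row 0: (0,1)B 1/1 · (0,2)B 1/1 · (0,4)R — no occupied neighbors
Row 1: (1,0)B 1/1
Row 2: (2,0)B 3/3 · (2,1)B 3/3 · (2,2)B 2/2 · (2,4)R — no occupied neighbors
Row 3: (3,0)B 2/2 · (3,1)B 4/4 · (3,2)B 3/3 · (3,3)B 1/2
Row 4: (4,1)B 1/1 · (4,3)R 1/2
Row 5: (5,2)B 0/1 · (5,3)R 1/2
Sum over 14 particles: 1/1 + 1/1 + 1/1 + 3/3 + 3/3 + 2/2 + 2/2 + 4/4 + 3/3 + 1/2 + 1/1 + 1/2 + 0/1 + 1/2 = 23/2; mean = 23/2 ÷ 14 = 23/28 = 0.821428… → 0.821.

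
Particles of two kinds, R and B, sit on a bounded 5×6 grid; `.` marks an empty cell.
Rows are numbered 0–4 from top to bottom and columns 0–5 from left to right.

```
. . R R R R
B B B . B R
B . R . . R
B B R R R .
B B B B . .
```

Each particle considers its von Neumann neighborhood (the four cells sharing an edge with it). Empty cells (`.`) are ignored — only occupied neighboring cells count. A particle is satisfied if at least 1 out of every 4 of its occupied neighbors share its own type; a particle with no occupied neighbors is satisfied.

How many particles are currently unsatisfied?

Row 0: (0,2)R 1/2 ✓ · (0,3)R 2/2 ✓ · (0,4)R 2/3 ✓ · (0,5)R 2/2 ✓
Row 1: (1,0)B 2/2 ✓ · (1,1)B 2/2 ✓ · (1,2)B 1/3 ✓ · (1,4)B 0/2 ✗ · (1,5)R 2/3 ✓
Row 2: (2,0)B 2/2 ✓ · (2,2)R 1/2 ✓ · (2,5)R 1/1 ✓
Row 3: (3,0)B 3/3 ✓ · (3,1)B 2/3 ✓ · (3,2)R 2/4 ✓ · (3,3)R 2/3 ✓ · (3,4)R 1/1 ✓
Row 4: (4,0)B 2/2 ✓ · (4,1)B 3/3 ✓ · (4,2)B 2/3 ✓ · (4,3)B 1/2 ✓
Unsatisfied: (1,4) — 1 in total.

1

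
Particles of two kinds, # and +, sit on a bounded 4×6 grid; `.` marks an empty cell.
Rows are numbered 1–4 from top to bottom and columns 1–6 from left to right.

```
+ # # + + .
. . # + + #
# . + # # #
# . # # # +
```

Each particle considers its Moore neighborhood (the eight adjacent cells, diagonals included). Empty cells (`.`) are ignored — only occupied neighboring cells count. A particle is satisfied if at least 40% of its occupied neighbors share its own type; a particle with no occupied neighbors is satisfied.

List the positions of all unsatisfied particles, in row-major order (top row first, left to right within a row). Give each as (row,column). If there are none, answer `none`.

(1,1), (3,3), (4,6)

Row 1: (1,1)+ 0/1 not · (1,2)# 2/3 satisfied · (1,3)# 2/4 satisfied · (1,4)+ 3/5 satisfied · (1,5)+ 3/4 satisfied
Row 2: (2,3)# 3/6 satisfied · (2,4)+ 4/8 satisfied · (2,5)+ 3/7 satisfied · (2,6)# 2/4 satisfied
Row 3: (3,1)# 1/1 satisfied · (3,3)+ 1/5 not · (3,4)# 5/8 satisfied · (3,5)# 5/8 satisfied · (3,6)# 3/5 satisfied
Row 4: (4,1)# 1/1 satisfied · (4,3)# 2/3 satisfied · (4,4)# 4/5 satisfied · (4,5)# 4/5 satisfied · (4,6)+ 0/3 not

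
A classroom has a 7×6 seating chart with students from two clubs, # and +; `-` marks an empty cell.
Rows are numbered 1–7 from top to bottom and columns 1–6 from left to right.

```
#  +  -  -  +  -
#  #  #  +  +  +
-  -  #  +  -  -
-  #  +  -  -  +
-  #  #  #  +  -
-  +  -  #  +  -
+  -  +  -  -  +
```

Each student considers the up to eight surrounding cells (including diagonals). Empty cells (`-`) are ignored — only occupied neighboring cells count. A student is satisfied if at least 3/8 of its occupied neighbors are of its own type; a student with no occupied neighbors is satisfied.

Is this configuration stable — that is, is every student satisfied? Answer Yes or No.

Row 1: (1,1)# 2/3 satisfied · (1,2)+ 0/4 not · (1,5)+ 3/3 satisfied
Row 2: (2,1)# 2/3 satisfied · (2,2)# 4/5 satisfied · (2,3)# 2/5 satisfied · (2,4)+ 3/5 satisfied · (2,5)+ 4/4 satisfied · (2,6)+ 2/2 satisfied
Row 3: (3,3)# 3/6 satisfied · (3,4)+ 3/5 satisfied
Row 4: (4,2)# 3/4 satisfied · (4,3)+ 1/6 not · (4,6)+ 1/1 satisfied
Row 5: (5,2)# 2/4 satisfied · (5,3)# 4/6 satisfied · (5,4)# 2/5 satisfied · (5,5)+ 2/4 satisfied
Row 6: (6,2)+ 2/4 satisfied · (6,4)# 2/5 satisfied · (6,5)+ 2/4 satisfied
Row 7: (7,1)+ 1/1 satisfied · (7,3)+ 1/2 satisfied · (7,6)+ 1/1 satisfied
For instance (1,2) has only 0/4 same-type neighbors, below 3/8.

No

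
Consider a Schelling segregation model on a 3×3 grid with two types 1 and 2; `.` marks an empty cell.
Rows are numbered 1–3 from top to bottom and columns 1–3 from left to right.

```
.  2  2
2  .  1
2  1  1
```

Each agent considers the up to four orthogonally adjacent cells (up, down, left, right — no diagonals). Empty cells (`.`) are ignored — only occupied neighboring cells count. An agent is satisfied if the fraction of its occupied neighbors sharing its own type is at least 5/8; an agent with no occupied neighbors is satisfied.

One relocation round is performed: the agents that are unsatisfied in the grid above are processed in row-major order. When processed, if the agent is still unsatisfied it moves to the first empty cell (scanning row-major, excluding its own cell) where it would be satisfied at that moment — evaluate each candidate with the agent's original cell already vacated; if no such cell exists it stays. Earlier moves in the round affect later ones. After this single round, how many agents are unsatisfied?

Initially unsatisfied (in order): (1,3), (2,3), (3,1), (3,2).
  (1,3) → (1,1).
  (2,3): now satisfied by earlier moves; stays.
  (3,1): no empty cell satisfies it; stays.
  (3,2): no empty cell satisfies it; stays.
Resulting grid:
2 2 .
2 . 1
2 1 1
Unsatisfied now: (3,1), (3,2).

2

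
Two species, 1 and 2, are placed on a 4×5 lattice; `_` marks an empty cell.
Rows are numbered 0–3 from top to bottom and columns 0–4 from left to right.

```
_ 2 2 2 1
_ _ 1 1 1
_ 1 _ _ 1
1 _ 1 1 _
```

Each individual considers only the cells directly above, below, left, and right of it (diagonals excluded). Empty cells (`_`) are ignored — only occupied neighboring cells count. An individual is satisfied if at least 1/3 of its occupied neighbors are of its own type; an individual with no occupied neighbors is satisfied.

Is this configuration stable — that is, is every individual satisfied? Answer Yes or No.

Yes

Row 0: (0,1)2 1/1 ok · (0,2)2 2/3 ok · (0,3)2 1/3 ok · (0,4)1 1/2 ok
Row 1: (1,2)1 1/2 ok · (1,3)1 2/3 ok · (1,4)1 3/3 ok
Row 2: (2,1)1 0/0 ok · (2,4)1 1/1 ok
Row 3: (3,0)1 0/0 ok · (3,2)1 1/1 ok · (3,3)1 1/1 ok
All meet the threshold, so the configuration is stable.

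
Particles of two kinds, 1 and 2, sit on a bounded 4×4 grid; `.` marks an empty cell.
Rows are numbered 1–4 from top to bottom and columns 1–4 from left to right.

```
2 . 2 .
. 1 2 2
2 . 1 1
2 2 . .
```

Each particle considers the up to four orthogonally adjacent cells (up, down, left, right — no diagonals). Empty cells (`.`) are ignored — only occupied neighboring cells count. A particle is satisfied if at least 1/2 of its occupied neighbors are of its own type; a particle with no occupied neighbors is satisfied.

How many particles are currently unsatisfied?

Row 1: (1,1)2 0/0 satisfied · (1,3)2 1/1 satisfied
Row 2: (2,2)1 0/1 not · (2,3)2 2/4 satisfied · (2,4)2 1/2 satisfied
Row 3: (3,1)2 1/1 satisfied · (3,3)1 1/2 satisfied · (3,4)1 1/2 satisfied
Row 4: (4,1)2 2/2 satisfied · (4,2)2 1/1 satisfied
Unsatisfied: (2,2) — 1 in total.

1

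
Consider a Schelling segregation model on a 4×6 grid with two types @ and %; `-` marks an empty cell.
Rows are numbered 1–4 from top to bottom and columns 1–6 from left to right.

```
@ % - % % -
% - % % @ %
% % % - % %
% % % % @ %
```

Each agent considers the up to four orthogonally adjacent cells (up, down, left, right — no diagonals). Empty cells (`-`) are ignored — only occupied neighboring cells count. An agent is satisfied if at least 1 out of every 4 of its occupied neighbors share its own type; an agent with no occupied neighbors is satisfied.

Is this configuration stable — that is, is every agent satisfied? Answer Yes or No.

(1,1)@ 0/2 ✗
(1,2)% 0/1 ✗
(1,4)% 2/2 ✓
(1,5)% 1/2 ✓
(2,1)% 1/2 ✓
(2,3)% 2/2 ✓
(2,4)% 2/3 ✓
(2,5)@ 0/4 ✗
(2,6)% 1/2 ✓
(3,1)% 3/3 ✓
(3,2)% 3/3 ✓
(3,3)% 3/3 ✓
(3,5)% 1/3 ✓
(3,6)% 3/3 ✓
(4,1)% 2/2 ✓
(4,2)% 3/3 ✓
(4,3)% 3/3 ✓
(4,4)% 1/2 ✓
(4,5)@ 0/3 ✗
(4,6)% 1/2 ✓
For instance (1,1) has only 0/2 same-type neighbors, below 1/4.

No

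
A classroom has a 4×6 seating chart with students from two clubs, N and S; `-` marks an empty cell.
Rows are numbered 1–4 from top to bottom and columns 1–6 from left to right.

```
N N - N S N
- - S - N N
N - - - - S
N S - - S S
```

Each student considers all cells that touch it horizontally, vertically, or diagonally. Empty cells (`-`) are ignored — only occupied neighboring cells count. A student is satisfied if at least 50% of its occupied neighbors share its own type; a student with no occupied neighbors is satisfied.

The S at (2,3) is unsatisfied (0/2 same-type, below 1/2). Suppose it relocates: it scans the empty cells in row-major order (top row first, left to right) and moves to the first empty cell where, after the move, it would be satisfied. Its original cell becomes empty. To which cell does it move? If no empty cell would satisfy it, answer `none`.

Vacating (2,3). Empty cells in order:
  (1,3): 0/2 same-type → still unsatisfied.
  (2,1): 0/3 same-type → still unsatisfied.
  (2,2): 0/3 same-type → still unsatisfied.
  (2,4): 1/3 same-type → still unsatisfied.
  (3,2): 1/3 same-type → still unsatisfied.
  (3,3): 1/1 same-type → satisfied — stop here.

(3,3)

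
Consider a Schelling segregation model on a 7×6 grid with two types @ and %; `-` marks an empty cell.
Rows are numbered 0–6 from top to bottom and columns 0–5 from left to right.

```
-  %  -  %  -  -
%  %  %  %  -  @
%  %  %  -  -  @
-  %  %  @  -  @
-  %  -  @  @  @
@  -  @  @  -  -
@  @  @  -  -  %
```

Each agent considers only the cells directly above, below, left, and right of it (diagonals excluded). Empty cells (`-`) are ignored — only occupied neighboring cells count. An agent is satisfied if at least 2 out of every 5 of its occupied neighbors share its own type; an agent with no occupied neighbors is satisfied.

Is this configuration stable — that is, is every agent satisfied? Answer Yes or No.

Yes

Row 0: (0,1)% 1/1 ✓ · (0,3)% 1/1 ✓
Row 1: (1,0)% 2/2 ✓ · (1,1)% 4/4 ✓ · (1,2)% 3/3 ✓ · (1,3)% 2/2 ✓ · (1,5)@ 1/1 ✓
Row 2: (2,0)% 2/2 ✓ · (2,1)% 4/4 ✓ · (2,2)% 3/3 ✓ · (2,5)@ 2/2 ✓
Row 3: (3,1)% 3/3 ✓ · (3,2)% 2/3 ✓ · (3,3)@ 1/2 ✓ · (3,5)@ 2/2 ✓
Row 4: (4,1)% 1/1 ✓ · (4,3)@ 3/3 ✓ · (4,4)@ 2/2 ✓ · (4,5)@ 2/2 ✓
Row 5: (5,0)@ 1/1 ✓ · (5,2)@ 2/2 ✓ · (5,3)@ 2/2 ✓
Row 6: (6,0)@ 2/2 ✓ · (6,1)@ 2/2 ✓ · (6,2)@ 2/2 ✓ · (6,5)% 0/0 ✓
All meet the threshold, so the configuration is stable.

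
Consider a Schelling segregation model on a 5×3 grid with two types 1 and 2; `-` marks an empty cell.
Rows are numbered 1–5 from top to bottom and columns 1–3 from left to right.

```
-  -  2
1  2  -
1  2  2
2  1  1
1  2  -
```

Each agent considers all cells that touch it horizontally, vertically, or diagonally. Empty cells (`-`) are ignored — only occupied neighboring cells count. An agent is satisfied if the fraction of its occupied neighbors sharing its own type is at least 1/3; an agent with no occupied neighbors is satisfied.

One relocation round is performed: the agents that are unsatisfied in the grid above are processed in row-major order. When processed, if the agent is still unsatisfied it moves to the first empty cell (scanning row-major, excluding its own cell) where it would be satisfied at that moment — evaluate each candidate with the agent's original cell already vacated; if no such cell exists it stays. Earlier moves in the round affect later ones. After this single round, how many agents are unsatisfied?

0

Initially unsatisfied (in order): (4,3), (5,2).
  (4,3) → (1,1).
  (5,2): now satisfied by earlier moves; stays.
Resulting grid:
1 - 2
1 2 -
1 2 2
2 1 -
1 2 -
All satisfied now.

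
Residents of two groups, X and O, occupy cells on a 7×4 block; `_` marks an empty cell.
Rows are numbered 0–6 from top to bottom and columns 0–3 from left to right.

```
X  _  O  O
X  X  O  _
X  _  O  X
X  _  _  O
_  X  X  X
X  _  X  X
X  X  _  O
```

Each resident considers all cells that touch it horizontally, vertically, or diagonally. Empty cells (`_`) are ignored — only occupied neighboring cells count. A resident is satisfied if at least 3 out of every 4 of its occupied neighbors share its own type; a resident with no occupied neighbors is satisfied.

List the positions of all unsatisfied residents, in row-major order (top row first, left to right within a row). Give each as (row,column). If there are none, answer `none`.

(0,2), (1,1), (1,2), (2,2), (2,3), (3,3), (6,3)

Row 0: (0,0)X 2/2 satisfied · (0,2)O 2/3 not · (0,3)O 2/2 satisfied
Row 1: (1,0)X 3/3 satisfied · (1,1)X 3/6 not · (1,2)O 3/5 not
Row 2: (2,0)X 3/3 satisfied · (2,2)O 2/4 not · (2,3)X 0/3 not
Row 3: (3,0)X 2/2 satisfied · (3,3)O 1/4 not
Row 4: (4,1)X 4/4 satisfied · (4,2)X 4/5 satisfied · (4,3)X 3/4 satisfied
Row 5: (5,0)X 3/3 satisfied · (5,2)X 5/6 satisfied · (5,3)X 3/4 satisfied
Row 6: (6,0)X 2/2 satisfied · (6,1)X 3/3 satisfied · (6,3)O 0/2 not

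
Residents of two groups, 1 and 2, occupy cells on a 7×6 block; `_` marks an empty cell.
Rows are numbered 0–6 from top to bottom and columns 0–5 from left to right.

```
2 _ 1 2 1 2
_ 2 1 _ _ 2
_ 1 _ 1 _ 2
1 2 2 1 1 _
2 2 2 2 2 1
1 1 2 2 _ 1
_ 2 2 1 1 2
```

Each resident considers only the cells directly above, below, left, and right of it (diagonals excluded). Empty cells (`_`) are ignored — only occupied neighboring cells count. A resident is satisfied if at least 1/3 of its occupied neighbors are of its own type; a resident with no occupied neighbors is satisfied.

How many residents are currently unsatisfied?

(0,0)2 0/0 satisfied
(0,2)1 1/2 satisfied
(0,3)2 0/2 not
(0,4)1 0/2 not
(0,5)2 1/2 satisfied
(1,1)2 0/2 not
(1,2)1 1/2 satisfied
(1,5)2 2/2 satisfied
(2,1)1 0/2 not
(2,3)1 1/1 satisfied
(2,5)2 1/1 satisfied
(3,0)1 0/2 not
(3,1)2 2/4 satisfied
(3,2)2 2/3 satisfied
(3,3)1 2/4 satisfied
(3,4)1 1/2 satisfied
(4,0)2 1/3 satisfied
(4,1)2 3/4 satisfied
(4,2)2 4/4 satisfied
(4,3)2 3/4 satisfied
(4,4)2 1/3 satisfied
(4,5)1 1/2 satisfied
(5,0)1 1/2 satisfied
(5,1)1 1/4 not
(5,2)2 3/4 satisfied
(5,3)2 2/3 satisfied
(5,5)1 1/2 satisfied
(6,1)2 1/2 satisfied
(6,2)2 2/3 satisfied
(6,3)1 1/3 satisfied
(6,4)1 1/2 satisfied
(6,5)2 0/2 not
Unsatisfied: (0,3), (0,4), (1,1), (2,1), (3,0), (5,1), (6,5) — 7 in total.

7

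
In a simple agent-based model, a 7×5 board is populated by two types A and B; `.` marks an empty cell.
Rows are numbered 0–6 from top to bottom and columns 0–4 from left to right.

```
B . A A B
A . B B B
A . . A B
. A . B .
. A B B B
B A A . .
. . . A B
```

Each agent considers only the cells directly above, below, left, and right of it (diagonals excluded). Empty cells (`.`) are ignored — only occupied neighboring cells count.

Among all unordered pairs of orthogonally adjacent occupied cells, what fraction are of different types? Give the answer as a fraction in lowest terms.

11/23

Scan each occupied cell's neighbors to the right and below so each pair is counted once.
From row 0: 4 unlike of 6 pairs (running 4/6).
From row 1: 1 unlike of 5 pairs (running 5/11).
From row 2: 2 unlike of 2 pairs (running 7/13).
From row 3: 0 unlike of 2 pairs (running 7/15).
From row 4: 2 unlike of 5 pairs (running 9/20).
From row 5: 1 unlike of 2 pairs (running 10/22).
From row 6: 1 unlike of 1 pairs (running 11/23).
Total adjacent occupied pairs: 23; unlike-type pairs: 11.
11/23 is already in lowest terms.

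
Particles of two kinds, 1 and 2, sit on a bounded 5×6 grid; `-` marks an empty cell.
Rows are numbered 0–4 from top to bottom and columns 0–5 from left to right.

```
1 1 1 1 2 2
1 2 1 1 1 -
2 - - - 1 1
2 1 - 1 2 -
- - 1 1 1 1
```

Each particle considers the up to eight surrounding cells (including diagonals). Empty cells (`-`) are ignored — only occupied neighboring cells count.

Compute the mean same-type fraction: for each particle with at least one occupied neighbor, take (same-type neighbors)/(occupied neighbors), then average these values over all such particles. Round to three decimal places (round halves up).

0.608

Row 0: (0,0)1 2/3 · (0,1)1 4/5 · (0,2)1 4/5 · (0,3)1 4/5 · (0,4)2 1/4 · (0,5)2 1/2
Row 1: (1,0)1 2/4 · (1,1)2 1/6 · (1,2)1 4/5 · (1,3)1 5/6 · (1,4)1 4/6
Row 2: (2,0)2 2/4 · (2,4)1 4/5 · (2,5)1 2/3
Row 3: (3,0)2 1/2 · (3,1)1 1/3 · (3,3)1 4/5 · (3,4)2 0/6
Row 4: (4,2)1 3/3 · (4,3)1 3/4 · (4,4)1 3/4 · (4,5)1 1/2
Sum over 22 particles: 2/3 + 4/5 + 4/5 + 4/5 + 1/4 + 1/2 + 2/4 + 1/6 + 4/5 + 5/6 + 4/6 + 2/4 + 4/5 + 2/3 + 1/2 + 1/3 + 4/5 + 0/6 + 3/3 + 3/4 + 3/4 + 1/2 = 803/60; mean = 803/60 ÷ 22 = 73/120 = 0.608333… → 0.608.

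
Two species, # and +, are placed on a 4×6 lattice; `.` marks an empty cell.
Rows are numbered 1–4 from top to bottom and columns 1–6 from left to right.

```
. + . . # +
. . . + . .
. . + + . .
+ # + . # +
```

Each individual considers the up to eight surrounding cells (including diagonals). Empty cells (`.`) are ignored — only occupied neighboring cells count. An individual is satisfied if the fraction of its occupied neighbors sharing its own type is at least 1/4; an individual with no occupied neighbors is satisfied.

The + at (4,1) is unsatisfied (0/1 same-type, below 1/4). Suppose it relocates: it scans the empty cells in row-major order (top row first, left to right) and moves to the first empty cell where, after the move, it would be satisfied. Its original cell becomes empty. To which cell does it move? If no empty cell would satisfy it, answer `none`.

Vacating (4,1). Empty cells in order:
  (1,1): 1/1 same-type → satisfied — stop here.

(1,1)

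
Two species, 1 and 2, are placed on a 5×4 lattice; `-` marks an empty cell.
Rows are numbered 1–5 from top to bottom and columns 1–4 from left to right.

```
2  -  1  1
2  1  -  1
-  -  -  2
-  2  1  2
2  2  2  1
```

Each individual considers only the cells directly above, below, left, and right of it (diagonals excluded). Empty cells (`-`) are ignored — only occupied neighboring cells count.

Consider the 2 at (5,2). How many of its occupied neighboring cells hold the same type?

Occupied neighbors of (5,2): (4,2)=2, (5,1)=2, (5,3)=2.
Same type (2): 3 of 3.

3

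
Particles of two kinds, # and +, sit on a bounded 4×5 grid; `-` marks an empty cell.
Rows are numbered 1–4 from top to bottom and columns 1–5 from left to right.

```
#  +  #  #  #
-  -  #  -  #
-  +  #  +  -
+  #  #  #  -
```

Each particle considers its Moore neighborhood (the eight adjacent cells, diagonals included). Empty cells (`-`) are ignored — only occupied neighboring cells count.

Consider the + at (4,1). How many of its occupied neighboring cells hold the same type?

Occupied neighbors of (4,1): (3,2)=+, (4,2)=#.
Same type (+): 1 of 2.

1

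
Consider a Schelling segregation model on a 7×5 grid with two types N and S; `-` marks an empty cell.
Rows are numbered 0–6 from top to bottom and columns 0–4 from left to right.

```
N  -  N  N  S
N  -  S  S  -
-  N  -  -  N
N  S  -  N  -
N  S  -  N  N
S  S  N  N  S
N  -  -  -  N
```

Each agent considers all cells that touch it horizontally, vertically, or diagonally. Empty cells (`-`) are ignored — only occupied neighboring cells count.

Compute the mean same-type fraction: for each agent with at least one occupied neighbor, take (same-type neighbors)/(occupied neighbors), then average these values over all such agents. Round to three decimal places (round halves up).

0.497

(0,0)N 1/1
(0,2)N 1/3
(0,3)N 1/4
(0,4)S 1/2
(1,0)N 2/2
(1,2)S 1/4
(1,3)S 2/5
(2,1)N 2/4
(2,4)N 1/2
(3,0)N 2/4
(3,1)S 1/4
(3,3)N 3/3
(4,0)N 1/5
(4,1)S 3/6
(4,3)N 4/5
(4,4)N 3/4
(5,0)S 2/4
(5,1)S 2/5
(5,2)N 2/4
(5,3)N 4/5
(5,4)S 0/4
(6,0)N 0/2
(6,4)N 1/2
Sum over 23 agents: 1/1 + 1/3 + 1/4 + 1/2 + 2/2 + 1/4 + 2/5 + 2/4 + 1/2 + 2/4 + 1/4 + 3/3 + 1/5 + 3/6 + 4/5 + 3/4 + 2/4 + 2/5 + 2/4 + 4/5 + 0/4 + 0/2 + 1/2 = 343/30; mean = 343/30 ÷ 23 = 343/690 = 0.497101… → 0.497.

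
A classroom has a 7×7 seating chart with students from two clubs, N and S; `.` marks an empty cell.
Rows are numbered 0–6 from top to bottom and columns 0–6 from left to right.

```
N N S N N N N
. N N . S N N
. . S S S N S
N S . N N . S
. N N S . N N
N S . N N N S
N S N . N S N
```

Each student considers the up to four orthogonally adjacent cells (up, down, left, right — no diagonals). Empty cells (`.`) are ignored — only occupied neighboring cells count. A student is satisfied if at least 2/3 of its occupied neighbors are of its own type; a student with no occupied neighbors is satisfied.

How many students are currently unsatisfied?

Row 0: (0,0)N 1/1 ok · (0,1)N 2/3 ok · (0,2)S 0/3 unhappy · (0,3)N 1/2 unhappy · (0,4)N 2/3 ok · (0,5)N 3/3 ok · (0,6)N 2/2 ok
Row 1: (1,1)N 2/2 ok · (1,2)N 1/3 unhappy · (1,4)S 1/3 unhappy · (1,5)N 3/4 ok · (1,6)N 2/3 ok
Row 2: (2,2)S 1/2 unhappy · (2,3)S 2/3 ok · (2,4)S 2/4 unhappy · (2,5)N 1/3 unhappy · (2,6)S 1/3 unhappy
Row 3: (3,0)N 0/1 unhappy · (3,1)S 0/2 unhappy · (3,3)N 1/3 unhappy · (3,4)N 1/2 unhappy · (3,6)S 1/2 unhappy
Row 4: (4,1)N 1/3 unhappy · (4,2)N 1/2 unhappy · (4,3)S 0/3 unhappy · (4,5)N 2/2 ok · (4,6)N 1/3 unhappy
Row 5: (5,0)N 1/2 unhappy · (5,1)S 1/3 unhappy · (5,3)N 1/2 unhappy · (5,4)N 3/3 ok · (5,5)N 2/4 unhappy · (5,6)S 0/3 unhappy
Row 6: (6,0)N 1/2 unhappy · (6,1)S 1/3 unhappy · (6,2)N 0/1 unhappy · (6,4)N 1/2 unhappy · (6,5)S 0/3 unhappy · (6,6)N 0/2 unhappy
Unsatisfied: (0,2), (0,3), (1,2), (1,4), (2,2), (2,4), (2,5), (2,6), (3,0), (3,1), (3,3), (3,4), (3,6), (4,1), (4,2), (4,3), (4,6), (5,0), (5,1), (5,3), (5,5), (5,6), (6,0), (6,1), (6,2), (6,4), (6,5), (6,6) — 28 in total.

28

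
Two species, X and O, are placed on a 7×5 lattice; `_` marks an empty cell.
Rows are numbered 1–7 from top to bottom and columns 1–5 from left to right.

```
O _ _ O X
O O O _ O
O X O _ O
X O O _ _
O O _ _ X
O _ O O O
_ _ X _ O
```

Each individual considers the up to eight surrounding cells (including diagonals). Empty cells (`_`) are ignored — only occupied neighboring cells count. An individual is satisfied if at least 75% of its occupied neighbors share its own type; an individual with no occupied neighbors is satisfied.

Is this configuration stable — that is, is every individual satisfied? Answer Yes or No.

No

Row 1: (1,1)O 2/2 ok · (1,4)O 2/3 unhappy · (1,5)X 0/2 unhappy
Row 2: (2,1)O 3/4 ok · (2,2)O 5/6 ok · (2,3)O 3/4 ok · (2,5)O 2/3 unhappy
Row 3: (3,1)O 3/5 unhappy · (3,2)X 1/8 unhappy · (3,3)O 4/5 ok · (3,5)O 1/1 ok
Row 4: (4,1)X 1/5 unhappy · (4,2)O 5/7 unhappy · (4,3)O 3/4 ok
Row 5: (5,1)O 3/4 ok · (5,2)O 5/6 ok · (5,5)X 0/2 unhappy
Row 6: (6,1)O 2/2 ok · (6,3)O 2/3 unhappy · (6,4)O 3/5 unhappy · (6,5)O 2/3 unhappy
Row 7: (7,3)X 0/2 unhappy · (7,5)O 2/2 ok
For instance (1,4) has only 2/3 same-type neighbors, below 3/4.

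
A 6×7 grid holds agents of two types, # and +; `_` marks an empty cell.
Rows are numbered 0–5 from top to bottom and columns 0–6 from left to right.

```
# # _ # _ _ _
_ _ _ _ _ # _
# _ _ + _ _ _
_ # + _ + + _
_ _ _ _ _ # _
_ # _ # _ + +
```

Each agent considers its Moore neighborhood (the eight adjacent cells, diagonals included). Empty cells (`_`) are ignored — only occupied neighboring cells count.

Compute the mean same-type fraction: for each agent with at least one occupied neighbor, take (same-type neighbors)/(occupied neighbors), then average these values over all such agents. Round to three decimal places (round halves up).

0.652

(0,0)# 1/1
(0,1)# 1/1
(0,3)# — no occupied neighbors
(1,5)# — no occupied neighbors
(2,0)# 1/1
(2,3)+ 2/2
(3,1)# 1/2
(3,2)+ 1/2
(3,4)+ 2/3
(3,5)+ 1/2
(4,5)# 0/4
(5,1)# — no occupied neighbors
(5,3)# — no occupied neighbors
(5,5)+ 1/2
(5,6)+ 1/2
Sum over 11 agents: 1/1 + 1/1 + 1/1 + 2/2 + 1/2 + 1/2 + 2/3 + 1/2 + 0/4 + 1/2 + 1/2 = 43/6; mean = 43/6 ÷ 11 = 43/66 = 0.651515… → 0.652.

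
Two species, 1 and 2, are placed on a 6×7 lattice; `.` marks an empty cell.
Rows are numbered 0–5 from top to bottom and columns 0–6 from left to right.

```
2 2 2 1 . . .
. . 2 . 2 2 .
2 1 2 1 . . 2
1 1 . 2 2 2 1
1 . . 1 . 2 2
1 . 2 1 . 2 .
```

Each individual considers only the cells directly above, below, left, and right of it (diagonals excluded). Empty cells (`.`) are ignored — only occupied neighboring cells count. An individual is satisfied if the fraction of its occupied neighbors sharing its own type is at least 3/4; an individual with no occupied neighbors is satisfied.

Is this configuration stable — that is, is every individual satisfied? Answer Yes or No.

No

(0,0)2 1/1 satisfied
(0,1)2 2/2 satisfied
(0,2)2 2/3 not
(0,3)1 0/1 not
(1,2)2 2/2 satisfied
(1,4)2 1/1 satisfied
(1,5)2 1/1 satisfied
(2,0)2 0/2 not
(2,1)1 1/3 not
(2,2)2 1/3 not
(2,3)1 0/2 not
(2,6)2 0/1 not
(3,0)1 2/3 not
(3,1)1 2/2 satisfied
(3,3)2 1/3 not
(3,4)2 2/2 satisfied
(3,5)2 2/3 not
(3,6)1 0/3 not
(4,0)1 2/2 satisfied
(4,3)1 1/2 not
(4,5)2 3/3 satisfied
(4,6)2 1/2 not
(5,0)1 1/1 satisfied
(5,2)2 0/1 not
(5,3)1 1/2 not
(5,5)2 1/1 satisfied
For instance (0,2) has only 2/3 same-type neighbors, below 3/4.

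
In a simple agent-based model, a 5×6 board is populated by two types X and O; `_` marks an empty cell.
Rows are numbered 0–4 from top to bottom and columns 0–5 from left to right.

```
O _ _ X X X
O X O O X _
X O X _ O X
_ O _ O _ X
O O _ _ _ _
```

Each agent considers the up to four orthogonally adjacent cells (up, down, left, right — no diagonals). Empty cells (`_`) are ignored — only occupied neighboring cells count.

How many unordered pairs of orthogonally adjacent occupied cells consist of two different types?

11

Scan each occupied cell's neighbors to the right and below so each pair is counted once.
Row 0: O(0,0)–O(1,0)= X(0,3)–X(0,4)= X(0,3)–O(1,3)≠ X(0,4)–X(0,5)= X(0,4)–X(1,4)=  → 1/5 unlike.
Row 1: O(1,0)–X(1,1)≠ O(1,0)–X(2,0)≠ X(1,1)–O(1,2)≠ X(1,1)–O(2,1)≠ O(1,2)–O(1,3)= O(1,2)–X(2,2)≠ O(1,3)–X(1,4)≠ X(1,4)–O(2,4)≠  → 7/8 unlike.
Row 2: X(2,0)–O(2,1)≠ O(2,1)–X(2,2)≠ O(2,1)–O(3,1)= O(2,4)–X(2,5)≠ X(2,5)–X(3,5)=  → 3/5 unlike.
Row 3: O(3,1)–O(4,1)=  → 0/1 unlike.
Row 4: O(4,0)–O(4,1)=  → 0/1 unlike.
Total adjacent occupied pairs: 20; unlike-type pairs: 11.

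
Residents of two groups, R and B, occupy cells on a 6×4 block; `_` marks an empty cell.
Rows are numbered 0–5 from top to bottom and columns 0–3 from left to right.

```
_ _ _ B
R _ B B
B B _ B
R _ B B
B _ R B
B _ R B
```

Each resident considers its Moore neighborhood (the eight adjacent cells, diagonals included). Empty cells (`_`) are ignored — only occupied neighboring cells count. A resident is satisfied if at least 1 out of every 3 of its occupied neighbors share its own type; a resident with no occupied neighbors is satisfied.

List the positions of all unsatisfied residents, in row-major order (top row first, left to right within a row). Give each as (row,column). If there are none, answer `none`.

(1,0), (3,0), (4,2)

Row 0: (0,3)B 2/2 ok
Row 1: (1,0)R 0/2 unhappy · (1,2)B 4/4 ok · (1,3)B 3/3 ok
Row 2: (2,0)B 1/3 ok · (2,1)B 3/5 ok · (2,3)B 4/4 ok
Row 3: (3,0)R 0/3 unhappy · (3,2)B 4/5 ok · (3,3)B 3/4 ok
Row 4: (4,0)B 1/2 ok · (4,2)R 1/5 unhappy · (4,3)B 3/5 ok
Row 5: (5,0)B 1/1 ok · (5,2)R 1/3 ok · (5,3)B 1/3 ok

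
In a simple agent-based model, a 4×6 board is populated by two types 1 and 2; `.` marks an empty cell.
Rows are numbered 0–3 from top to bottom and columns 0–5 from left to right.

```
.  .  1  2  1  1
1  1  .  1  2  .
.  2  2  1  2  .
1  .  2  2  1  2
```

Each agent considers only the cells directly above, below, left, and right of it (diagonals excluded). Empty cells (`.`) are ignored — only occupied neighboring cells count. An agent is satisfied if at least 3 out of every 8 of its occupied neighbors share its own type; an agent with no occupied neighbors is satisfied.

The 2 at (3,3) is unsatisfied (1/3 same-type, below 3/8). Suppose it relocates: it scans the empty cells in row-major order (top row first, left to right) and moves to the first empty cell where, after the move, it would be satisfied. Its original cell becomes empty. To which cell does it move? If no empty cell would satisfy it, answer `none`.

(1,5)

Vacating (3,3). Empty cells in order:
  (0,0): 0/1 same-type → still unsatisfied.
  (0,1): 0/2 same-type → still unsatisfied.
  (1,2): 1/4 same-type → still unsatisfied.
  (1,5): 1/2 same-type → satisfied — stop here.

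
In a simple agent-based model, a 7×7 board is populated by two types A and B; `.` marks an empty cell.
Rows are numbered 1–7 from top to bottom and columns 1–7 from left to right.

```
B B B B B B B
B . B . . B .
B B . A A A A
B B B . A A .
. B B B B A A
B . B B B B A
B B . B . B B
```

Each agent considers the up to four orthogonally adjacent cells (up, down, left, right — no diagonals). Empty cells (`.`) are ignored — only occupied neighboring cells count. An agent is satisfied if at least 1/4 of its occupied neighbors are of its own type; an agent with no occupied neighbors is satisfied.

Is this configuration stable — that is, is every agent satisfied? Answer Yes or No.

Row 1: (1,1)B 2/2 satisfied · (1,2)B 2/2 satisfied · (1,3)B 3/3 satisfied · (1,4)B 2/2 satisfied · (1,5)B 2/2 satisfied · (1,6)B 3/3 satisfied · (1,7)B 1/1 satisfied
Row 2: (2,1)B 2/2 satisfied · (2,3)B 1/1 satisfied · (2,6)B 1/2 satisfied
Row 3: (3,1)B 3/3 satisfied · (3,2)B 2/2 satisfied · (3,4)A 1/1 satisfied · (3,5)A 3/3 satisfied · (3,6)A 3/4 satisfied · (3,7)A 1/1 satisfied
Row 4: (4,1)B 2/2 satisfied · (4,2)B 4/4 satisfied · (4,3)B 2/2 satisfied · (4,5)A 2/3 satisfied · (4,6)A 3/3 satisfied
Row 5: (5,2)B 2/2 satisfied · (5,3)B 4/4 satisfied · (5,4)B 3/3 satisfied · (5,5)B 2/4 satisfied · (5,6)A 2/4 satisfied · (5,7)A 2/2 satisfied
Row 6: (6,1)B 1/1 satisfied · (6,3)B 2/2 satisfied · (6,4)B 4/4 satisfied · (6,5)B 3/3 satisfied · (6,6)B 2/4 satisfied · (6,7)A 1/3 satisfied
Row 7: (7,1)B 2/2 satisfied · (7,2)B 1/1 satisfied · (7,4)B 1/1 satisfied · (7,6)B 2/2 satisfied · (7,7)B 1/2 satisfied
All meet the threshold, so the configuration is stable.

Yes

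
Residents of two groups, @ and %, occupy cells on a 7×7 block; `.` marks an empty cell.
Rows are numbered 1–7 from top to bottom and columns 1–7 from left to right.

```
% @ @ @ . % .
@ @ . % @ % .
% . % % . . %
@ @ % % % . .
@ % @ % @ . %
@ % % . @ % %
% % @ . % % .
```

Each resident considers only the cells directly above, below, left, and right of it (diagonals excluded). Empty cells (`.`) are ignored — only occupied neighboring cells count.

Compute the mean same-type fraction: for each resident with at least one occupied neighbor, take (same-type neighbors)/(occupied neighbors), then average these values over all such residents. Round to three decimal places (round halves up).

0.543

(1,1)% 0/2
(1,2)@ 2/3
(1,3)@ 2/2
(1,4)@ 1/2
(1,6)% 1/1
(2,1)@ 1/3
(2,2)@ 2/2
(2,4)% 1/3
(2,5)@ 0/2
(2,6)% 1/2
(3,1)% 0/2
(3,3)% 2/2
(3,4)% 3/3
(3,7)% — no occupied neighbors
(4,1)@ 2/3
(4,2)@ 1/3
(4,3)% 2/4
(4,4)% 4/4
(4,5)% 1/2
(5,1)@ 2/3
(5,2)% 1/4
(5,3)@ 0/4
(5,4)% 1/3
(5,5)@ 1/3
(5,7)% 1/1
(6,1)@ 1/3
(6,2)% 3/4
(6,3)% 1/3
(6,5)@ 1/3
(6,6)% 2/3
(6,7)% 2/2
(7,1)% 1/2
(7,2)% 2/3
(7,3)@ 0/2
(7,5)% 1/2
(7,6)% 2/2
Sum over 35 residents: 0/2 + 2/3 + 2/2 + 1/2 + 1/1 + 1/3 + 2/2 + 1/3 + 0/2 + 1/2 + 0/2 + 2/2 + 3/3 + 2/3 + 1/3 + 2/4 + 4/4 + 1/2 + 2/3 + 1/4 + 0/4 + 1/3 + 1/3 + 1/1 + 1/3 + 3/4 + 1/3 + 1/3 + 2/3 + 2/2 + 1/2 + 2/3 + 0/2 + 1/2 + 2/2 = 19; mean = 19 ÷ 35 = 19/35 = 0.542857… → 0.543.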